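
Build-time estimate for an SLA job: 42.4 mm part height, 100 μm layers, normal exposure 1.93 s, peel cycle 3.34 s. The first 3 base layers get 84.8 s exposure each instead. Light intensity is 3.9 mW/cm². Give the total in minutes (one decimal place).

Number of layers: 42.4 / 0.1 → 424 (rounded up).
Bottom layers = 3 × (84.8 + 3.34) = 264.42 s.
Regular layers = 421 × (1.93 + 3.34) = 2218.67 s.
Total = 264.42 + 2218.67 = 2483.09 s = 41.4 minutes.

41.4 minutes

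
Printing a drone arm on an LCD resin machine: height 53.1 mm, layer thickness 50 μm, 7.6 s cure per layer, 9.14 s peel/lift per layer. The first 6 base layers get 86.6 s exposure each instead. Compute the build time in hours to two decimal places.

5.07 hours

Layer count = ceil(53.1 / 0.05) = 1062.
Base layers: 6 × (86.6 + 9.14) → 574.44 s.
Normal layers = 1056 × (7.6 + 9.14), so 17677.44 s.
Sum: 574.44 + 17677.44 = 18251.88 s → 5.07 hours.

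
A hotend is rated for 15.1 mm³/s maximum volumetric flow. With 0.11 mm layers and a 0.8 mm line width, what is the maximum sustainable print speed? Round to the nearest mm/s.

Bead cross-section = 0.11 × 0.8 = 0.088 mm².
v_max = Q/A = 15.1/0.088 = 171.59 mm/s → 172 mm/s.

172 mm/s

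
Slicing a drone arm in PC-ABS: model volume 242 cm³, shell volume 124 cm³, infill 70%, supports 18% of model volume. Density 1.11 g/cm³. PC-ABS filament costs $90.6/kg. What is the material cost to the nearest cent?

Volume inside the shell = 242 − 124 = 118 cm³.
Infill volume = 0.70 × 118, so 82.6 cm³.
Support = 0.18 × 242, so 43.56 cm³.
Total extruded = 124 + 82.6 + 43.56 = 250.16 cm³.
Mass: 250.16 × 1.11 → 277.6776 g.
At $90.6/kg: 277.6776/1000 × 90.6 = $25.16.

$25.16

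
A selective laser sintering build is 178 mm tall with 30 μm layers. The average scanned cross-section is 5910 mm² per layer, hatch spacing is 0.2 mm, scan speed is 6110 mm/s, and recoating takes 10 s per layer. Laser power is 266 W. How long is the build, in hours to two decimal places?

24.46 hours

Layers = ⌈178/0.03⌉ = 5934.
Scan path per layer = 5910 / 0.2 = 29550 mm.
Laser time per layer: 29550 / 6110 → 4.8363 s.
Time per layer: 4.8363 + 10 → 14.8363 s.
Total: 5934 × 14.8363 s = 88038.6042 s → 24.46 hours.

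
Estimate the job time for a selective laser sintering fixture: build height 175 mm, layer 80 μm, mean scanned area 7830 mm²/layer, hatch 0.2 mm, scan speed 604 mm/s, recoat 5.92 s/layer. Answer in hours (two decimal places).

42.99 hours

Layers = ⌈175/0.08⌉ = 2188.
Scan path per layer: 7830 / 0.2 → 39150 mm.
Per-layer scan time = 39150 / 604, so 64.8179 s.
Per-layer time = 64.8179 + 5.92 = 70.7379 s.
Build time = 2188 × 70.7379 = 154774.5252 s = 42.99 hours.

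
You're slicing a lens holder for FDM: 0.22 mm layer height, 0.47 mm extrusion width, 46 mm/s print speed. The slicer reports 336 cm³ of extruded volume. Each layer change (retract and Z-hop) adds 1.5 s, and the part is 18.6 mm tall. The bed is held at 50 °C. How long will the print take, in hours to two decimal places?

19.66 hours

Extrusion cross-section: 0.22 × 0.47 → 0.1034 mm².
Total extruded path = 336000/0.1034 = 3249516.4 mm.
Print-move time: 3249516.4 / 46 → 70641.7 s.
Layer count = ceil(18.6 / 0.22) = 85.
Z-hop total: 85 × 1.5 → 127.5 s.
Altogether 70641.7 + 127.5 = 70769.2 s, i.e. 19.66 hours.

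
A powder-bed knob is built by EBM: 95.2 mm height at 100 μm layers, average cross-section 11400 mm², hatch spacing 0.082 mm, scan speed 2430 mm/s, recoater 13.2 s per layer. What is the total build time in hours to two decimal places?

Layer count = ceil(95.2 / 0.1) = 952.
Hatch length per layer: 11400 / 0.082 → 139024.4 mm.
Scan time per layer = 139024.4 / 2430 = 57.2117 s.
Time per layer = 57.2117 + 13.2, so 70.4117 s.
952 layers × 70.4117 s/layer = 67031.9384 s, i.e. 18.62 hours.

18.62 hours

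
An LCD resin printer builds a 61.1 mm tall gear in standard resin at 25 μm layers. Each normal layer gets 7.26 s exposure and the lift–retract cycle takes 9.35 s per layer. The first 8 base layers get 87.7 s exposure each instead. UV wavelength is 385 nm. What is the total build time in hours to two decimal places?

11.46 hours

Number of layers: 61.1 / 0.025 → 2444 (rounded up).
Base layers = 8 × (87.7 + 9.35), so 776.4 s.
Normal layers: 2436 × (7.26 + 9.35) → 40461.96 s.
Total = 776.4 + 40461.96 = 41238.36 s = 11.46 hours.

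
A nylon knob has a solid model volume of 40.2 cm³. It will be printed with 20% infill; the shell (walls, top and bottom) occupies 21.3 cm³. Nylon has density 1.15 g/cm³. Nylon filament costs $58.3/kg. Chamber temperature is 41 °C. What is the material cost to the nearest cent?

Infill region = 40.2 − 21.3, so 18.9 cm³.
Deposited infill = 0.20 × 18.9 = 3.78 cm³.
Deposited volume = 21.3 + 3.78 = 25.08 cm³.
Mass: 25.08 × 1.15 → 28.842 g.
At $58.3/kg: 28.842/1000 × 58.3 = $1.68.

$1.68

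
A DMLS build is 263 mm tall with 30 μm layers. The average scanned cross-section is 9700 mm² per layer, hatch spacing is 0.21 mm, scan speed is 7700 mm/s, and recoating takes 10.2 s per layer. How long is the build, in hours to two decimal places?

39.45 hours

Layer count = ceil(263 / 0.03) = 8767.
Hatch length per layer = 9700 / 0.21 = 46190.5 mm.
Per-layer scan time: 46190.5 / 7700 → 5.9988 s.
Per-layer time = 5.9988 + 10.2 = 16.1988 s.
Total: 8767 × 16.1988 s = 142014.8796 s → 39.45 hours.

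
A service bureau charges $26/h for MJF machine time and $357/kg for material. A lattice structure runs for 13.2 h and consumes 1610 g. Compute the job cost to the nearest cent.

$917.97

Machine cost: 26 × 13.2 → $343.20.
Feedstock cost: 357 × 1610/1000 → $574.77.
Job cost: 343.20 + 574.77 = $917.97.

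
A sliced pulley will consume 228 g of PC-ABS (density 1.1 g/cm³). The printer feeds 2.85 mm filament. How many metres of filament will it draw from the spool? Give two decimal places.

Extruded volume: 228/1.1 = 207.2727 cm³ (207272.7 mm³).
Filament cross-section = π × (2.85/2)² = 6.3794 mm².
Length = 207272.7 / 6.3794 = 32490.94 mm = 32.49 m.

32.49 m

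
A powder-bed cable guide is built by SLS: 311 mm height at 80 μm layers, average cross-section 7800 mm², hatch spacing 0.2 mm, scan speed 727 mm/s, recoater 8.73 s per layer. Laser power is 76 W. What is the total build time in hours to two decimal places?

67.37 hours

Number of layers: 311 / 0.08 → 3888 (rounded up).
Per-layer scan distance: 7800 / 0.2 → 39000 mm.
Per-layer scan time = 39000 / 727, so 53.6451 s.
Layer cycle = 53.6451 + 8.73, so 62.3751 s.
Total: 3888 × 62.3751 s = 242514.3888 s → 67.37 hours.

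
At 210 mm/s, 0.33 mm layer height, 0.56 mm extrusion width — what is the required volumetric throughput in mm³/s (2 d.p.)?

Bead cross-section = 0.33 × 0.56 = 0.1848 mm².
Volumetric flow = 210 × 0.1848 = 38.81 mm³/s.

38.81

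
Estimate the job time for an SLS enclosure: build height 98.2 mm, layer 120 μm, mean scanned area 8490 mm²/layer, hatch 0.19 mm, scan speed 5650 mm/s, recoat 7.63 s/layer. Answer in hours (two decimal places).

3.54 hours

Layer count = ceil(98.2 / 0.12) = 819.
Scan path per layer = 8490 / 0.19 = 44684.2 mm.
Scan time per layer = 44684.2 / 5650 = 7.9087 s.
Layer cycle = 7.9087 + 7.63 = 15.5387 s.
819 layers × 15.5387 s/layer = 12726.1953 s, i.e. 3.54 hours.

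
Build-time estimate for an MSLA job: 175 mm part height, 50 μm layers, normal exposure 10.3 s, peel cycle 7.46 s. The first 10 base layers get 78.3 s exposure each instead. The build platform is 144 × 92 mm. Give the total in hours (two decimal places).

Layers = ⌈175/0.05⌉ = 3500.
Base layers = 10 × (78.3 + 7.46) = 857.6 s.
Regular layers: 3490 × (10.3 + 7.46) → 61982.4 s.
Total = 857.6 + 61982.4 = 62840 s = 17.46 hours.

17.46 hours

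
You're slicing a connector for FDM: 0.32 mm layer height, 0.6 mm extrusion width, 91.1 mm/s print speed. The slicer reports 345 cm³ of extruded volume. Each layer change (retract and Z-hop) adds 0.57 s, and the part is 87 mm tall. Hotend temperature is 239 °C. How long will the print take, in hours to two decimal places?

5.52 hours

Extrusion cross-section = 0.32 × 0.6 = 0.192 mm².
Toolpath length = 345 cm³ / 0.192 mm² = 345000 / 0.192 = 1796875 mm.
Print-move time = 1796875 / 91.1, so 19724.2 s.
Layers = ⌈87/0.32⌉ = 272.
Layer-change overhead = 272 × 0.57 = 155.04 s.
Altogether 19724.2 + 155.04 = 19879.24 s, i.e. 5.52 hours.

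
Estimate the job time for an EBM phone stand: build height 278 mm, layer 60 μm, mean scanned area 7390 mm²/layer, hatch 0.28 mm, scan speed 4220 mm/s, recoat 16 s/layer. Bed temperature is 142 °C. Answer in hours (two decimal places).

Layers = ⌈278/0.06⌉ = 4634.
Scan path per layer: 7390 / 0.28 → 26392.9 mm.
Scan time per layer: 26392.9 / 4220 → 6.2542 s.
Time per layer = 6.2542 + 16 = 22.2542 s.
Total: 4634 × 22.2542 s = 103125.9628 s → 28.65 hours.

28.65 hours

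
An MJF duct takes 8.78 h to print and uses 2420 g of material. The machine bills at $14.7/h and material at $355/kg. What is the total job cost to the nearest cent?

Machine cost = 14.7 × 8.78 = $129.066.
Material cost = 355 × 2420/1000 = $859.10.
Job cost: 129.066 + 859.10 = 988.166 ≈ $988.17.

$988.17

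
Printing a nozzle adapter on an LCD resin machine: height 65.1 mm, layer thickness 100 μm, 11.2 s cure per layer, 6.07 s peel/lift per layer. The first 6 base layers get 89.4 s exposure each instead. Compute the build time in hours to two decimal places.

3.25 hours

Layers = ⌈65.1/0.1⌉ = 651.
Burn-in layers = 6 × (89.4 + 6.07) = 572.82 s.
Normal layers: 645 × (11.2 + 6.07) → 11139.15 s.
Sum: 572.82 + 11139.15 = 11711.97 s → 3.25 hours.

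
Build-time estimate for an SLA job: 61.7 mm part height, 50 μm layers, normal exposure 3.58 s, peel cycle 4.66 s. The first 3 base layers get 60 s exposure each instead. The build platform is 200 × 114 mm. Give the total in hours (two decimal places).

Layer count = ceil(61.7 / 0.05) = 1234.
Base layers: 3 × (60 + 4.66) → 193.98 s.
Remaining layers = 1231 × (3.58 + 4.66), so 10143.44 s.
Total = 193.98 + 10143.44 = 10337.42 s = 2.87 hours.

2.87 hours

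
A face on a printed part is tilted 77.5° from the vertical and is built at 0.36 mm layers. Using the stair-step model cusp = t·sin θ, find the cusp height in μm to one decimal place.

351.5 μm

sin(77.5°) = 0.9763, so cusp = 0.36 × 0.9763 = 0.351468 mm → 351.5 μm.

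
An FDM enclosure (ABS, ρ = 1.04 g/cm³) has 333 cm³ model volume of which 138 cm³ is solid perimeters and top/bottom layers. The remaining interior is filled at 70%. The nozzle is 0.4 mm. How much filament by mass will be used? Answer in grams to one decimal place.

285.5 g

Volume inside the shell = 333 − 138, so 195 cm³.
Deposited infill = 0.70 × 195 = 136.5 cm³.
Total extruded = 138 + 136.5 = 274.5 cm³.
Mass = 274.5 × 1.04, so 285.48 g.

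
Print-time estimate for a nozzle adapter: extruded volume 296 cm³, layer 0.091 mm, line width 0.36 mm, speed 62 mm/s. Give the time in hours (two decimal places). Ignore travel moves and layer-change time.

Bead cross-section: 0.091 × 0.36 → 0.03276 mm².
Total extruded path = 296000/0.03276 = 9035409 mm.
Print-move time: 9035409 / 62 → 145732.4 s.
That's 145732.4 s → 40.48 hours.

40.48 hours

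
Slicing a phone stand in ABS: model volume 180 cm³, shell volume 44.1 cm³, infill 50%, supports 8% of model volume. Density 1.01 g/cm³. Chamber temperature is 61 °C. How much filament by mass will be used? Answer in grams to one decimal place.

Volume inside the shell = 180 − 44.1 = 135.9 cm³.
Deposited infill = 0.50 × 135.9, so 67.95 cm³.
Support: 0.08 × 180 → 14.4 cm³.
Total printed volume: 44.1 + 67.95 + 14.4 → 126.45 cm³.
Mass = 126.45 × 1.01 = 127.7145 g.

127.7 g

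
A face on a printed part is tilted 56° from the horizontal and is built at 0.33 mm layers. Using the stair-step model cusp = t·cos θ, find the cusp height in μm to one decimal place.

184.5 μm

Cusp = layer height × cos(56°) = 0.33 × 0.5592 = 0.184536 mm = 184.5 μm.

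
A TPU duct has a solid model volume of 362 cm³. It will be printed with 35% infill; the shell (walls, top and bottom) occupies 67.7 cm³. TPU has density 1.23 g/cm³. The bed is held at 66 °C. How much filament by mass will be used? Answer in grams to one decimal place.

210.0 g

Volume inside the shell = 362 − 67.7, so 294.3 cm³.
Infill volume = 0.35 × 294.3 = 103.005 cm³.
Total printed volume = 67.7 + 103.005, so 170.705 cm³.
Mass = 170.705 × 1.23 = 209.96715 g.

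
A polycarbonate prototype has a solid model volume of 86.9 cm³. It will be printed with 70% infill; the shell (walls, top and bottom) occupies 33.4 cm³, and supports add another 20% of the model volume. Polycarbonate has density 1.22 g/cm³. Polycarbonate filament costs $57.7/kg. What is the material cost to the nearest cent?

Interior volume = 86.9 − 33.4 = 53.5 cm³.
Infill deposited: 0.70 × 53.5 → 37.45 cm³.
Support = 0.20 × 86.9, so 17.38 cm³.
Total extruded: 33.4 + 37.45 + 17.38 → 88.23 cm³.
Mass: 88.23 × 1.22 → 107.6406 g.
Cost = 107.6406 g / 1000 × $57.7/kg = $6.21.

$6.21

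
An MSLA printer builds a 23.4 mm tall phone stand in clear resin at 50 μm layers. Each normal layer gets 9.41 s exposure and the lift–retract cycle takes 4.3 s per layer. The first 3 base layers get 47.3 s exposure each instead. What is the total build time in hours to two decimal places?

1.81 hours

Number of layers: 23.4 / 0.05 → 468 (rounded up).
Burn-in layers = 3 × (47.3 + 4.3), so 154.8 s.
Normal layers = 465 × (9.41 + 4.3) = 6375.15 s.
Total = 154.8 + 6375.15 = 6529.95 s = 1.81 hours.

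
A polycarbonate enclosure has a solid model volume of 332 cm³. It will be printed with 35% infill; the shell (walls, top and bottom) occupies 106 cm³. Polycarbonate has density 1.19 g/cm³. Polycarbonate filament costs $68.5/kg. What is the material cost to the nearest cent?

$15.09

Volume inside the shell = 332 − 106 = 226 cm³.
Deposited infill: 0.35 × 226 → 79.1 cm³.
Total extruded: 106 + 79.1 → 185.1 cm³.
Mass = 185.1 × 1.19 = 220.269 g.
At $68.5/kg: 220.269/1000 × 68.5 = $15.09.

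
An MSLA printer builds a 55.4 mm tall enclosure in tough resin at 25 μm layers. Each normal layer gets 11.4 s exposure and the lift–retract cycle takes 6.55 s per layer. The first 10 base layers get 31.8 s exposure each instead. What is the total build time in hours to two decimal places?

11.11 hours

Number of layers: 55.4 / 0.025 → 2216 (rounded up).
Base layers = 10 × (31.8 + 6.55) = 383.5 s.
Regular layers = 2206 × (11.4 + 6.55) = 39597.7 s.
Total = 383.5 + 39597.7 = 39981.2 s = 11.11 hours.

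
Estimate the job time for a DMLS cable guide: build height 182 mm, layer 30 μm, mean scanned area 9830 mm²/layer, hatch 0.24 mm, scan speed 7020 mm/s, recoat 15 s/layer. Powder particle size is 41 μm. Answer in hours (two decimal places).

35.11 hours

Number of layers: 182 / 0.03 → 6067 (rounded up).
Per-layer scan distance = 9830 / 0.24, so 40958.3 mm.
Scan time per layer = 40958.3 / 7020, so 5.8345 s.
Time per layer = 5.8345 + 15, so 20.8345 s.
Build time = 6067 × 20.8345 = 126402.9115 s = 35.11 hours.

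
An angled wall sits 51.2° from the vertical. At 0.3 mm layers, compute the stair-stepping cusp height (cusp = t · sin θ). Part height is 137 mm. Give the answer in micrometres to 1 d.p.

h_c = t·sin θ = 0.3 × 0.7793 = 0.23379 mm (233.8 μm).

233.8 μm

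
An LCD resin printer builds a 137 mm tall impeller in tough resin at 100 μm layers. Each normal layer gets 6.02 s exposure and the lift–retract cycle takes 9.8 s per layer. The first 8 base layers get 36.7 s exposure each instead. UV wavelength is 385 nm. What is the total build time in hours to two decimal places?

6.09 hours

Layers = ⌈137/0.1⌉ = 1370.
Bottom layers = 8 × (36.7 + 9.8) = 372 s.
Normal layers: 1362 × (6.02 + 9.8) → 21546.84 s.
Sum: 372 + 21546.84 = 21918.84 s → 6.09 hours.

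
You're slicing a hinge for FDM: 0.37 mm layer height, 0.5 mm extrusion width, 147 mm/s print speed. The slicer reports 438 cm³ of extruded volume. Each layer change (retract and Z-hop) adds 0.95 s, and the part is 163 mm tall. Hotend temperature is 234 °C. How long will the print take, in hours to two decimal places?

Line area: 0.37 × 0.5 → 0.185 mm².
Total extruded path = 438000/0.185 = 2367567.6 mm.
Extrusion time = 2367567.6 / 147, so 16105.9 s.
Number of layers: 163 / 0.37 → 441 (rounded up).
Non-print overhead: 441 × 0.95 → 418.95 s.
Total = 16105.9 + 418.95 = 16524.85 s = 4.59 hours.

4.59 hours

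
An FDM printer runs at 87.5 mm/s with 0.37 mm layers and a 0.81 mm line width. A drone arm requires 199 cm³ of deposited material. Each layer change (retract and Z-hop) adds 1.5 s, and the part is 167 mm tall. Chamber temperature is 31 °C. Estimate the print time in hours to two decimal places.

Line area = 0.37 × 0.81 = 0.2997 mm².
Toolpath length = 199 cm³ / 0.2997 mm² = 199000 / 0.2997 = 663997.3 mm.
Extrusion time = 663997.3 / 87.5, so 7588.5 s.
Number of layers: 167 / 0.37 → 452 (rounded up).
Z-hop total = 452 × 1.5 = 678 s.
Total = 7588.5 + 678 = 8266.5 s = 2.30 hours.

2.30 hours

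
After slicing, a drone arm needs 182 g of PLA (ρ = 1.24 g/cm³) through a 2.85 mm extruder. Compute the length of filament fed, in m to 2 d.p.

Extruded volume: 182/1.24 = 146.7742 cm³ (146774.2 mm³).
Cross-section of 2.85 mm filament: π·(2.85/2)² = 6.3794 mm².
L = V/A = 146774.2/6.3794 = 23007.52 mm → 23.01 m.

23.01 m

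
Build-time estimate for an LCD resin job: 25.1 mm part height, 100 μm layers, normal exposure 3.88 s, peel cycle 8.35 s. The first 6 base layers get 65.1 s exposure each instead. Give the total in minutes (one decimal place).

57.3 minutes

Number of layers: 25.1 / 0.1 → 251 (rounded up).
Bottom layers: 6 × (65.1 + 8.35) → 440.7 s.
Normal layers: 245 × (3.88 + 8.35) → 2996.35 s.
Total = 440.7 + 2996.35 = 3437.05 s = 57.3 minutes.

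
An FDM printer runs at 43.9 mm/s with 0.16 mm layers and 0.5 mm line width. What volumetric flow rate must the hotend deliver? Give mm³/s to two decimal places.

Extrusion cross-section = 0.16 × 0.5, so 0.08 mm².
Q = v·A = 43.9 × 0.08 = 3.51 mm³/s.

3.51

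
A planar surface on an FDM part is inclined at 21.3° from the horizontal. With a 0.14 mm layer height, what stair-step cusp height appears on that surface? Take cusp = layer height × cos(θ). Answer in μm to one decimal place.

Cusp = layer height × cos(21.3°) = 0.14 × 0.9317 = 0.130438 mm = 130.4 μm.

130.4 μm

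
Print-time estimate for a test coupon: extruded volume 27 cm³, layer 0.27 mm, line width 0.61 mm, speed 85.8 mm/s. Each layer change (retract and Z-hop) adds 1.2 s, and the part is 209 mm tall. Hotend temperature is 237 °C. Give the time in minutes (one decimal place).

47.3 minutes

Line area = 0.27 × 0.61 = 0.1647 mm².
Path length: 27000 mm³ / 0.1647 mm² → 163934.4 mm.
Print-move time = 163934.4 / 85.8, so 1910.7 s.
Layers = ⌈209/0.27⌉ = 775.
Z-hop total = 775 × 1.2, so 930 s.
Altogether 1910.7 + 930 = 2840.7 s, i.e. 47.3 minutes.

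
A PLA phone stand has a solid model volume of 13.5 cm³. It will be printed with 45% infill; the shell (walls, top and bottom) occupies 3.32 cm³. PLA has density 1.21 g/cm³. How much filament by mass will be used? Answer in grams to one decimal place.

9.6 g

Interior volume = 13.5 − 3.32 = 10.18 cm³.
Infill deposited = 0.45 × 10.18 = 4.581 cm³.
Total printed volume = 3.32 + 4.581 = 7.901 cm³.
Mass = 7.901 × 1.21, so 9.56021 g.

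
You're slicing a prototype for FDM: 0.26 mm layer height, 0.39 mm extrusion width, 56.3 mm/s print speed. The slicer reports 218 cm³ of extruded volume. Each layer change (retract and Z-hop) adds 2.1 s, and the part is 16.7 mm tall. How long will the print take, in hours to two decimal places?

10.65 hours

Extrusion cross-section: 0.26 × 0.39 → 0.1014 mm².
Path length: 218000 mm³ / 0.1014 mm² → 2149901.4 mm.
Print-move time = 2149901.4 / 56.3 = 38186.5 s.
Layers = ⌈16.7/0.26⌉ = 65.
Layer-change overhead = 65 × 2.1, so 136.5 s.
Altogether 38186.5 + 136.5 = 38323 s, i.e. 10.65 hours.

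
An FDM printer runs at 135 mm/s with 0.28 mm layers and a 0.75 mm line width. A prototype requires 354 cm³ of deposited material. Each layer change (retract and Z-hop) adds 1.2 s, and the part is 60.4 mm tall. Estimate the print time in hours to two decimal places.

3.54 hours

Bead cross-section: 0.28 × 0.75 → 0.21 mm².
Toolpath length = 354 cm³ / 0.21 mm² = 354000 / 0.21 = 1685714.3 mm.
Extrusion time = 1685714.3 / 135, so 12486.8 s.
Layers = ⌈60.4/0.28⌉ = 216.
Non-print overhead = 216 × 1.2, so 259.2 s.
Total = 12486.8 + 259.2 = 12746 s = 3.54 hours.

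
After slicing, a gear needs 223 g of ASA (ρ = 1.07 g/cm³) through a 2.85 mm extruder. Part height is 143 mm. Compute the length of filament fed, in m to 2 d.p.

32.67 m

Extruded volume: 223/1.07 = 208.4112 cm³ (208411.2 mm³).
Filament cross-section = π × (2.85/2)² = 6.3794 mm².
Length = 208411.2 / 6.3794 = 32669.4 mm = 32.67 m.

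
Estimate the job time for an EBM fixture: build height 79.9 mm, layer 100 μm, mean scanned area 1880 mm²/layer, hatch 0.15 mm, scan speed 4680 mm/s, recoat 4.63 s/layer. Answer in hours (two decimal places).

Layers = ⌈79.9/0.1⌉ = 799.
Per-layer scan distance = 1880 / 0.15, so 12533.3 mm.
Per-layer scan time = 12533.3 / 4680 = 2.6781 s.
Time per layer = 2.6781 + 4.63, so 7.3081 s.
Build time = 799 × 7.3081 = 5839.1719 s = 1.62 hours.

1.62 hours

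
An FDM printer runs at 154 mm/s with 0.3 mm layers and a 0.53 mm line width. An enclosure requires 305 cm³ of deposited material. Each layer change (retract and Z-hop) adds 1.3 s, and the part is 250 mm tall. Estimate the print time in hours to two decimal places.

Line area = 0.3 × 0.53 = 0.159 mm².
Path length: 305000 mm³ / 0.159 mm² → 1918239 mm.
Extrusion time: 1918239 / 154 → 12456.1 s.
Layer count = ceil(250 / 0.3) = 834.
Layer-change overhead: 834 × 1.3 → 1084.2 s.
Total = 12456.1 + 1084.2 = 13540.3 s = 3.76 hours.

3.76 hours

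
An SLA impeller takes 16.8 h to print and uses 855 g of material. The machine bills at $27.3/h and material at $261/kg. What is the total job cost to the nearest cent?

$681.80

Machine-time cost = 27.3 × 16.8, so $458.64.
Feedstock cost = 261 × 855/1000 = $223.155.
Total = 458.64 + 223.155 = 681.795 ≈ $681.80.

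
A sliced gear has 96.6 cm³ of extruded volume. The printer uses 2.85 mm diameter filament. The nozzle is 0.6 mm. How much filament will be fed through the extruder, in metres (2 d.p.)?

Filament cross-section = π × (2.85/2)² = 6.3794 mm².
L = 96600 mm³ / 6.3794 mm² = 15142.49 mm, i.e. 15.14 m.

15.14 m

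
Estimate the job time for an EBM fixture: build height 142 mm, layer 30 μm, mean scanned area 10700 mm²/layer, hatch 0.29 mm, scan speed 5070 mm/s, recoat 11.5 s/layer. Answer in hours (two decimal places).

24.69 hours

Layer count = ceil(142 / 0.03) = 4734.
Scan path per layer = 10700 / 0.29, so 36896.6 mm.
Beam time per layer: 36896.6 / 5070 → 7.2774 s.
Time per layer: 7.2774 + 11.5 → 18.7774 s.
Build time = 4734 × 18.7774 = 88892.2116 s = 24.69 hours.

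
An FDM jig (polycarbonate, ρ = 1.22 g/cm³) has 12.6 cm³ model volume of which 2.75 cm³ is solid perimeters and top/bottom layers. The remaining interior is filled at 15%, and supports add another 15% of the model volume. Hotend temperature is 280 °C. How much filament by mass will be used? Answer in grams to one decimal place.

Volume inside the shell = 12.6 − 2.75 = 9.85 cm³.
Infill volume: 0.15 × 9.85 → 1.4775 cm³.
Support = 0.15 × 12.6, so 1.89 cm³.
Total extruded = 2.75 + 1.4775 + 1.89, so 6.1175 cm³.
Mass: 6.1175 × 1.22 → 7.46335 g.

7.5 g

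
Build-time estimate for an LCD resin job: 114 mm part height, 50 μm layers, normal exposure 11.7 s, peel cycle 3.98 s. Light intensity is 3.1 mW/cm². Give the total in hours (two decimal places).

9.93 hours

Layer count = ceil(114 / 0.05) = 2280.
Per-layer time = 11.7 + 3.98 = 15.68 s.
Total = 2280 × 15.68 = 35750.4 s = 9.93 hours.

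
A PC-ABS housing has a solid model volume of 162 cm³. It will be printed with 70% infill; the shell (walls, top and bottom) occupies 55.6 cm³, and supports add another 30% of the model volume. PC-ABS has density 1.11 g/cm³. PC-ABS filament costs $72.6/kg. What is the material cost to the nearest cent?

Infill region = 162 − 55.6, so 106.4 cm³.
Infill deposited: 0.70 × 106.4 → 74.48 cm³.
Support = 0.30 × 162, so 48.6 cm³.
Total printed volume = 55.6 + 74.48 + 48.6 = 178.68 cm³.
Mass = 178.68 × 1.11, so 198.3348 g.
At $72.6/kg: 198.3348/1000 × 72.6 = $14.40.

$14.40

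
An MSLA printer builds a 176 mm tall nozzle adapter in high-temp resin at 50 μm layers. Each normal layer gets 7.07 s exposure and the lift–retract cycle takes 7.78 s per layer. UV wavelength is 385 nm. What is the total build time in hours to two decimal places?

Layers = ⌈176/0.05⌉ = 3520.
Per-layer time = 7.07 + 7.78, so 14.85 s.
Build time: 3520 × 14.85 s = 52272 s, i.e. 14.52 hours.

14.52 hours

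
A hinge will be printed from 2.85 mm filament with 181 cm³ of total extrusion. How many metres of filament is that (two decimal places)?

Filament cross-section = π × (2.85/2)² = 6.3794 mm².
L = 181000 mm³ / 6.3794 mm² = 28372.57 mm, i.e. 28.37 m.

28.37 m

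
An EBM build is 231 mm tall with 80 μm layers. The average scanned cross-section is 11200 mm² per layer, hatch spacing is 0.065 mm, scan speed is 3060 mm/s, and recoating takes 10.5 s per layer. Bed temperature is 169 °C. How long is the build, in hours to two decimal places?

Layers = ⌈231/0.08⌉ = 2888.
Per-layer scan distance: 11200 / 0.065 → 172307.7 mm.
Per-layer scan time = 172307.7 / 3060 = 56.3097 s.
Time per layer = 56.3097 + 10.5, so 66.8097 s.
Build time = 2888 × 66.8097 = 192946.4136 s = 53.60 hours.

53.60 hours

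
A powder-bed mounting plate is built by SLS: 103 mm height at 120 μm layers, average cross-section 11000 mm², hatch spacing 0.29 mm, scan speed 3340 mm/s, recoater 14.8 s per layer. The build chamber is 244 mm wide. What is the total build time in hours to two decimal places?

6.24 hours

Layers = ⌈103/0.12⌉ = 859.
Scan path per layer = 11000 / 0.29 = 37931 mm.
Per-layer scan time = 37931 / 3340, so 11.3566 s.
Per-layer time = 11.3566 + 14.8, so 26.1566 s.
859 layers × 26.1566 s/layer = 22468.5194 s, i.e. 6.24 hours.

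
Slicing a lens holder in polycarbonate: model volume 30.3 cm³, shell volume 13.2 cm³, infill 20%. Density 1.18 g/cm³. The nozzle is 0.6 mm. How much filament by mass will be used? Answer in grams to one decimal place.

Interior volume = 30.3 − 13.2, so 17.1 cm³.
Infill volume = 0.20 × 17.1, so 3.42 cm³.
Total printed volume: 13.2 + 3.42 → 16.62 cm³.
Mass: 16.62 × 1.18 → 19.6116 g.

19.6 g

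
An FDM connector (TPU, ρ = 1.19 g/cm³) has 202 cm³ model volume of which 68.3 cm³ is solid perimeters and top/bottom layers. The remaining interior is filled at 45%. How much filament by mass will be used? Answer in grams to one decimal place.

152.9 g

Volume inside the shell = 202 − 68.3, so 133.7 cm³.
Infill deposited: 0.45 × 133.7 → 60.165 cm³.
Total extruded = 68.3 + 60.165, so 128.465 cm³.
Mass = 128.465 × 1.19 = 152.87335 g.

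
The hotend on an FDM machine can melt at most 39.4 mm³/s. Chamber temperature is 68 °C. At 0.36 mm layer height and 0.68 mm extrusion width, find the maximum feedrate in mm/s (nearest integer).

161 mm/s

Extrusion cross-section = 0.36 × 0.68, so 0.2448 mm².
v_max = Q/A = 39.4/0.2448 = 160.95 mm/s → 161 mm/s.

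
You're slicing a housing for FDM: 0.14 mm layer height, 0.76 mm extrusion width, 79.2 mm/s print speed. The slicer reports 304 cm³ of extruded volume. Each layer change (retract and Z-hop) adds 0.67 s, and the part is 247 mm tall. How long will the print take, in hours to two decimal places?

10.35 hours

Extrusion cross-section = 0.14 × 0.76 = 0.1064 mm².
Toolpath length = 304 cm³ / 0.1064 mm² = 304000 / 0.1064 = 2857142.9 mm.
Print-move time = 2857142.9 / 79.2 = 36075 s.
Layers = ⌈247/0.14⌉ = 1765.
Layer-change overhead: 1765 × 0.67 → 1182.55 s.
Altogether 36075 + 1182.55 = 37257.55 s, i.e. 10.35 hours.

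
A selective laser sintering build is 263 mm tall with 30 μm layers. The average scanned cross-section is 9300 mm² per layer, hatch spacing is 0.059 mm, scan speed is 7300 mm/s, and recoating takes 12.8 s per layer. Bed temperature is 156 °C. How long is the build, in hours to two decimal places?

Layers = ⌈263/0.03⌉ = 8767.
Scan path per layer = 9300 / 0.059 = 157627.1 mm.
Scan time per layer: 157627.1 / 7300 → 21.5928 s.
Time per layer = 21.5928 + 12.8, so 34.3928 s.
Total: 8767 × 34.3928 s = 301521.6776 s → 83.76 hours.

83.76 hours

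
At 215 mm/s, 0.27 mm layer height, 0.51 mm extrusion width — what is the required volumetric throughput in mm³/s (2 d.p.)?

29.61

Bead cross-section: 0.27 × 0.51 → 0.1377 mm².
Volumetric flow = 215 × 0.1377 = 29.61 mm³/s.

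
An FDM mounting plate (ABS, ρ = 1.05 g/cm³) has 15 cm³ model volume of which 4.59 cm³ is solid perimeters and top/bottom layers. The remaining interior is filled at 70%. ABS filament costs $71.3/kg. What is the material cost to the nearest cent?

$0.89

Interior volume = 15 − 4.59 = 10.41 cm³.
Infill deposited = 0.70 × 10.41 = 7.287 cm³.
Total extruded: 4.59 + 7.287 → 11.877 cm³.
Mass: 11.877 × 1.05 → 12.47085 g.
Cost = 12.47085 g / 1000 × $71.3/kg = $0.89.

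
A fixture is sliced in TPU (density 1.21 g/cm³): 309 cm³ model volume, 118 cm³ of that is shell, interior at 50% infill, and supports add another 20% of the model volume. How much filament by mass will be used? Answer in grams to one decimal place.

333.1 g

Infill region = 309 − 118, so 191 cm³.
Deposited infill: 0.50 × 191 → 95.5 cm³.
Support = 0.20 × 309, so 61.8 cm³.
Total printed volume = 118 + 95.5 + 61.8 = 275.3 cm³.
Mass = 275.3 × 1.21 = 333.113 g.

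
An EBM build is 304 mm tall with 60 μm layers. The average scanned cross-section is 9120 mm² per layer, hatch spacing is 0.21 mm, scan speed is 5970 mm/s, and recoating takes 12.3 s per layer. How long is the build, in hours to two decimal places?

Layers = ⌈304/0.06⌉ = 5067.
Per-layer scan distance: 9120 / 0.21 → 43428.6 mm.
Beam time per layer = 43428.6 / 5970, so 7.2745 s.
Layer cycle: 7.2745 + 12.3 → 19.5745 s.
Build time = 5067 × 19.5745 = 99183.9915 s = 27.55 hours.

27.55 hours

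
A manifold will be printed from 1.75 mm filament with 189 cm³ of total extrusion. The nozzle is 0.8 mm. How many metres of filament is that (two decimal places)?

A = π r² = π × 0.875² = 2.4053 mm².
L = 189000 mm³ / 2.4053 mm² = 78576.48 mm, i.e. 78.58 m.

78.58 m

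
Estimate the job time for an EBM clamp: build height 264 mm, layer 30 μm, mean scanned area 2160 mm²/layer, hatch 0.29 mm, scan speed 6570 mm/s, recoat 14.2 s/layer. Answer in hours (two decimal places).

37.48 hours

Number of layers: 264 / 0.03 → 8800 (rounded up).
Hatch length per layer = 2160 / 0.29, so 7448.3 mm.
Scan time per layer: 7448.3 / 6570 → 1.1337 s.
Per-layer time = 1.1337 + 14.2, so 15.3337 s.
8800 layers × 15.3337 s/layer = 134936.56 s, i.e. 37.48 hours.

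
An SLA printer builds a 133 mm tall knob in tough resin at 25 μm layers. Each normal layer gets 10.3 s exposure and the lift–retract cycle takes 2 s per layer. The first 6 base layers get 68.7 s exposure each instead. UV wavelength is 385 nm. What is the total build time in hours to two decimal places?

Layers = ⌈133/0.025⌉ = 5320.
Burn-in layers = 6 × (68.7 + 2), so 424.2 s.
Regular layers = 5314 × (10.3 + 2) = 65362.2 s.
Total = 424.2 + 65362.2 = 65786.4 s = 18.27 hours.

18.27 hours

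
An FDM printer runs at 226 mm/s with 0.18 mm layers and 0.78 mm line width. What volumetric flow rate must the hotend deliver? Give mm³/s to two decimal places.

31.73

Bead cross-section = 0.18 × 0.78 = 0.1404 mm².
Volumetric flow = 226 × 0.1404 = 31.73 mm³/s.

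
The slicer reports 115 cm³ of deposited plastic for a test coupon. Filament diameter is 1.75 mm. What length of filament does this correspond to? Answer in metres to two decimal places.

A = π r² = π × 0.875² = 2.4053 mm².
Length = 115 cm³ / 2.4053 mm² = 115000 / 2.4053 = 47811.08 mm = 47.81 m.

47.81 m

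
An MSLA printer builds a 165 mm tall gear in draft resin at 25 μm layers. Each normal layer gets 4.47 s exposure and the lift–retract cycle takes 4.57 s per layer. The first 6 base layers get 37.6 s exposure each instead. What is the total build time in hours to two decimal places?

Number of layers: 165 / 0.025 → 6600 (rounded up).
Burn-in layers: 6 × (37.6 + 4.57) → 253.02 s.
Normal layers = 6594 × (4.47 + 4.57), so 59609.76 s.
Sum: 253.02 + 59609.76 = 59862.78 s → 16.63 hours.

16.63 hours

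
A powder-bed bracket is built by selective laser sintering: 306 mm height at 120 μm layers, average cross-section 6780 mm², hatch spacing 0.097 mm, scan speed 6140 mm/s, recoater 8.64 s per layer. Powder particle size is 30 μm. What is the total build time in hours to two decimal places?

Number of layers: 306 / 0.12 → 2550 (rounded up).
Per-layer scan distance = 6780 / 0.097 = 69896.9 mm.
Per-layer scan time = 69896.9 / 6140, so 11.3839 s.
Layer cycle = 11.3839 + 8.64 = 20.0239 s.
2550 layers × 20.0239 s/layer = 51060.945 s, i.e. 14.18 hours.

14.18 hours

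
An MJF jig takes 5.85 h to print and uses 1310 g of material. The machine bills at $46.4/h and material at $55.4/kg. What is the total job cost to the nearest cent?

$344.01

Machine-time cost = 46.4 × 5.85, so $271.44.
Material charge: 55.4 × 1310/1000 → $72.574.
Total = 271.44 + 72.574 = 344.014 ≈ $344.01.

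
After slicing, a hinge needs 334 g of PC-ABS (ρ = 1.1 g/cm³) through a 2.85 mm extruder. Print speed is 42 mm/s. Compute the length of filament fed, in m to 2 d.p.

Extruded volume: 334/1.1 = 303.6364 cm³ (303636.4 mm³).
Cross-section of 2.85 mm filament: π·(2.85/2)² = 6.3794 mm².
Length = 303636.4 / 6.3794 = 47596.39 mm = 47.60 m.

47.60 m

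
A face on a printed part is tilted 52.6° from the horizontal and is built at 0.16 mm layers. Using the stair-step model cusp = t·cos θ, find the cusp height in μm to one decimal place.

h_c = t·cos θ = 0.16 × 0.6074 = 0.097184 mm (97.2 μm).

97.2 μm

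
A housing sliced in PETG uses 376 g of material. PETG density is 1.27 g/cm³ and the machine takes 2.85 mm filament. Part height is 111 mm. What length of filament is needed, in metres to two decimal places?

Volume = 376 g / 1.27 g·cm⁻³ = 296.063 cm³ = 296063 mm³.
Cross-section of 2.85 mm filament: π·(2.85/2)² = 6.3794 mm².
Length = 296063 / 6.3794 = 46409.22 mm = 46.41 m.

46.41 m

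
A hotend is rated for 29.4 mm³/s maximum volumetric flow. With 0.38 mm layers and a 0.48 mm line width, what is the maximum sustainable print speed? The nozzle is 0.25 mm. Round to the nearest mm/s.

Bead cross-section = 0.38 × 0.48, so 0.1824 mm².
Max speed = 29.4 / 0.1824 = 161.18 ≈ 161 mm/s.

161 mm/s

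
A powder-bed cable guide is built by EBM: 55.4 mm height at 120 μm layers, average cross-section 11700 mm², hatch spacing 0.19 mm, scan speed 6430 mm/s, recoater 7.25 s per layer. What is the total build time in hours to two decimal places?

Number of layers: 55.4 / 0.12 → 462 (rounded up).
Scan path per layer = 11700 / 0.19, so 61578.9 mm.
Per-layer scan time: 61578.9 / 6430 → 9.5768 s.
Layer cycle = 9.5768 + 7.25 = 16.8268 s.
462 layers × 16.8268 s/layer = 7773.9816 s, i.e. 2.16 hours.

2.16 hours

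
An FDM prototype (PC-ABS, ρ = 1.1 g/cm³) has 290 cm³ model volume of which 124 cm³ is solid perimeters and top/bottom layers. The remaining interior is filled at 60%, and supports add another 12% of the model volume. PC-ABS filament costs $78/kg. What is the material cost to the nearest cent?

Volume inside the shell = 290 − 124 = 166 cm³.
Infill deposited: 0.60 × 166 → 99.6 cm³.
Support: 0.12 × 290 → 34.8 cm³.
Total extruded = 124 + 99.6 + 34.8, so 258.4 cm³.
Mass: 258.4 × 1.1 → 284.24 g.
Cost = 284.24 g / 1000 × $78/kg = $22.17.

$22.17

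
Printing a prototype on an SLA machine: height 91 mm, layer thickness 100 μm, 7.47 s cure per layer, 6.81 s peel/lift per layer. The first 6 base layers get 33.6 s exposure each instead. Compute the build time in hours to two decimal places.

Layers = ⌈91/0.1⌉ = 910.
Base layers: 6 × (33.6 + 6.81) → 242.46 s.
Regular layers: 904 × (7.47 + 6.81) → 12909.12 s.
Sum: 242.46 + 12909.12 = 13151.58 s → 3.65 hours.

3.65 hours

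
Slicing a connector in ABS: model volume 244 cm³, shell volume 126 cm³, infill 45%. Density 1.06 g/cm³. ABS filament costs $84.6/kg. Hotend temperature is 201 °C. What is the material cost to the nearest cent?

$16.06

Interior volume = 244 − 126, so 118 cm³.
Infill volume = 0.45 × 118 = 53.1 cm³.
Total extruded = 126 + 53.1, so 179.1 cm³.
Mass = 179.1 × 1.06, so 189.846 g.
At $84.6/kg: 189.846/1000 × 84.6 = $16.06.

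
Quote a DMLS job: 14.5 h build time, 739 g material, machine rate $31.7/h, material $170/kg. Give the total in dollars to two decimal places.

Time charge: 31.7 × 14.5 → $459.65.
Feedstock cost = 170 × 739/1000, so $125.63.
Total = 459.65 + 125.63 = $585.28.

$585.28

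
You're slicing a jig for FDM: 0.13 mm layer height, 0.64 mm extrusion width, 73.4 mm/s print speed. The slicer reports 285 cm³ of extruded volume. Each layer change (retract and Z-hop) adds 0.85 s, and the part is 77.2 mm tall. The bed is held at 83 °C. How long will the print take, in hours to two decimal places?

13.10 hours

Line area: 0.13 × 0.64 → 0.0832 mm².
Total extruded path = 285000/0.0832 = 3425480.8 mm.
Time extruding: 3425480.8 / 73.4 → 46668.7 s.
Number of layers: 77.2 / 0.13 → 594 (rounded up).
Non-print overhead = 594 × 0.85 = 504.9 s.
Altogether 46668.7 + 504.9 = 47173.6 s, i.e. 13.10 hours.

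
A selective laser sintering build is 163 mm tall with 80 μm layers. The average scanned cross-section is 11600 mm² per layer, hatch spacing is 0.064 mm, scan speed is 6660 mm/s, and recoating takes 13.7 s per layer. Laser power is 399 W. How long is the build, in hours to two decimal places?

Number of layers: 163 / 0.08 → 2038 (rounded up).
Hatch length per layer = 11600 / 0.064, so 181250 mm.
Scan time per layer = 181250 / 6660, so 27.2147 s.
Layer cycle = 27.2147 + 13.7, so 40.9147 s.
Build time = 2038 × 40.9147 = 83384.1586 s = 23.16 hours.

23.16 hours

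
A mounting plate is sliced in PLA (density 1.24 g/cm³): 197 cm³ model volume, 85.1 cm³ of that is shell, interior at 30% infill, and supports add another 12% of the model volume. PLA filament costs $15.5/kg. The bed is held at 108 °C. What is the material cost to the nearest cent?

$2.74

Infill region: 197 − 85.1 → 111.9 cm³.
Deposited infill = 0.30 × 111.9, so 33.57 cm³.
Support = 0.12 × 197 = 23.64 cm³.
Total printed volume = 85.1 + 33.57 + 23.64 = 142.31 cm³.
Mass = 142.31 × 1.24 = 176.4644 g.
At $15.5/kg: 176.4644/1000 × 15.5 = $2.74.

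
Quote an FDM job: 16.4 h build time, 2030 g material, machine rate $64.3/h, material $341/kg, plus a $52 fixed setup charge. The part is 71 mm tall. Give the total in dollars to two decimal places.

$1798.75

Time charge = 64.3 × 16.4, so $1054.52.
Material cost = 341 × 2030/1000, so $692.23.
Adding setup: 1054.52 + 692.23 + 52 → $1798.75.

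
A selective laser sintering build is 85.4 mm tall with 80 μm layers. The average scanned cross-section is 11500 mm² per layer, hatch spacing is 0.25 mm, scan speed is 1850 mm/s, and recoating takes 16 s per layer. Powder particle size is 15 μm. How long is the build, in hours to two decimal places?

Layer count = ceil(85.4 / 0.08) = 1068.
Per-layer scan distance = 11500 / 0.25 = 46000 mm.
Per-layer scan time = 46000 / 1850 = 24.8649 s.
Time per layer = 24.8649 + 16 = 40.8649 s.
1068 layers × 40.8649 s/layer = 43643.7132 s, i.e. 12.12 hours.

12.12 hours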